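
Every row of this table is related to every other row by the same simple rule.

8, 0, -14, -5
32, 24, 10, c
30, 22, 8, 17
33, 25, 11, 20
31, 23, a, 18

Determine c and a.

c = 19, a = 9

The difference between any two rows is the same in every column — this is an addition table with the headers hidden.
Row 2 minus row 1 is 32 − 8 = 24, so its entry in column 4 is -5 + 24 = 19.
Row 5 minus row 1 is 31 − 8 = 23, so its entry in column 3 is -14 + 23 = 9.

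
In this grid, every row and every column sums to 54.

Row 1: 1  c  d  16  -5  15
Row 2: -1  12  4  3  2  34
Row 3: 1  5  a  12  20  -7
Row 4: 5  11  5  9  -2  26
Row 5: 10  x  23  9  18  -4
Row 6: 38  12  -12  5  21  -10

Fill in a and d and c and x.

a = 23, d = 11, c = 16, x = -2

Row 5: 10 + 23 + 9 + 18 − 4 = 56, so its missing entry is 54 − 56 = -2.
Column 2: 12 + 5 + 11 − 2 + 12 = 38, so its missing entry is 54 − 38 = 16.
Row 1: 1 + 16 + 16 − 5 + 15 = 43, so its missing entry is 54 − 43 = 11.
Row 3: 1 + 5 + 12 + 20 − 7 = 31, so its missing entry is 54 − 31 = 23.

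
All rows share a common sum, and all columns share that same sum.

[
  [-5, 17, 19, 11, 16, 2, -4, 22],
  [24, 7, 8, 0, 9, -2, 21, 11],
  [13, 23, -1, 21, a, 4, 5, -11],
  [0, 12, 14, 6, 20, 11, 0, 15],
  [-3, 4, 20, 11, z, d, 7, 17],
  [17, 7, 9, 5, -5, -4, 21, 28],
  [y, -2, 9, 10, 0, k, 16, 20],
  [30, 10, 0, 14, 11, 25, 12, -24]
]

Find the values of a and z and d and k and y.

a = 24, z = 3, d = 19, k = 23, y = 2

Rows 1 and 2 both sum to 78, so that's the common total.
Row 3 has 13 + 23 − 1 + 21 + 4 + 5 − 11 = 54; the blank must be 78 − 54 = 24.
Column 5 has 16 + 9 + 24 + 20 − 5 + 0 + 11 = 75; the blank must be 78 − 75 = 3.
Row 5 has -3 + 4 + 20 + 11 + 3 + 7 + 17 = 59; the blank must be 78 − 59 = 19.
Column 6 has 2 − 2 + 4 + 11 + 19 − 4 + 25 = 55; the blank must be 78 − 55 = 23.
Row 7 has -2 + 9 + 10 + 0 + 23 + 16 + 20 = 76; the blank must be 78 − 76 = 2.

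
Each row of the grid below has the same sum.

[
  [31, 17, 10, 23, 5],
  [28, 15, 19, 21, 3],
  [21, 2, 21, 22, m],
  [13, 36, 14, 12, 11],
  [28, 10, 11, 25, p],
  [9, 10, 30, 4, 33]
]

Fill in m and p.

m = 20, p = 12

The complete rows each total 86.
Row 3 is missing 86 − 66 = 20 (since 21 + 2 + 21 + 22 = 66).
Row 5 is missing 86 − 74 = 12 (since 28 + 10 + 11 + 25 = 74).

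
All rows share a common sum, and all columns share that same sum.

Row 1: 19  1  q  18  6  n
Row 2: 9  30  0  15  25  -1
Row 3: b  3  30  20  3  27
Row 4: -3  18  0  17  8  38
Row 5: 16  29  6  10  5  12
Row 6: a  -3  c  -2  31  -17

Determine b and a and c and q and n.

Rows 2 and 4 both sum to 78, so that's the common total.
The known cells in row 3 total 83, leaving 78 − 83 = -5 for the blank.
The known cells in column 1 total 36, leaving 78 − 36 = 42 for the blank.
The known cells in column 6 total 59, leaving 78 − 59 = 19 for the blank.
The known cells in row 1 total 63, leaving 78 − 63 = 15 for the blank.
The known cells in row 6 total 51, leaving 78 − 51 = 27 for the blank.

b = -5, a = 42, c = 27, q = 15, n = 19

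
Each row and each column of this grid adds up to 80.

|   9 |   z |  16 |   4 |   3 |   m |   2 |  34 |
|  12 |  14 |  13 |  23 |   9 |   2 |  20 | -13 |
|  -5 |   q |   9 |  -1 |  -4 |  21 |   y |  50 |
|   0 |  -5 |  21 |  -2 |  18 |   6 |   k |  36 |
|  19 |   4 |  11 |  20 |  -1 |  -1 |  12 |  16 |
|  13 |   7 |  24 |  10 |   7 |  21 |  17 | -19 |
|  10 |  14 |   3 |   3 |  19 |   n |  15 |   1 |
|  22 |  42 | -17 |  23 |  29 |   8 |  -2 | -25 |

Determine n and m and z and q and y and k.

n = 15, m = 8, z = 4, q = 0, y = 10, k = 6

The known cells in row 7 total 65, leaving 80 − 65 = 15 for the blank.
The known cells in column 6 total 72, leaving 80 − 72 = 8 for the blank.
The known cells in row 1 total 76, leaving 80 − 76 = 4 for the blank.
The known cells in column 2 total 80, leaving 80 − 80 = 0 for the blank.
The known cells in row 3 total 70, leaving 80 − 70 = 10 for the blank.
The known cells in row 4 total 74, leaving 80 − 74 = 6 for the blank.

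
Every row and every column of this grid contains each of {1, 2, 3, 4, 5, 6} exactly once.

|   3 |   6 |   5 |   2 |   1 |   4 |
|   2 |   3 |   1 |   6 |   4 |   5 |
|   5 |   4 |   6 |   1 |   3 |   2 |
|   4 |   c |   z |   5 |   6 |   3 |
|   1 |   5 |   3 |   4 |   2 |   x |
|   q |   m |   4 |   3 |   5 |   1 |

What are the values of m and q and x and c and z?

m = 2, q = 6, x = 6, c = 1, z = 2

At (row 5, col 6): row 5 already has {1, 2, 3, 4, 5}, so the value is 6.
For row 6, column 1: column 1 already has {1, 2, 3, 4, 5}; that leaves 6.
At (row 6, col 2): row 6 already has {1, 3, 4, 5, 6}, so the value is 2.
At (row 4, col 2): column 2 already has {2, 3, 4, 5, 6}, so the value is 1.
At (row 4, col 3): row 4 already has {1, 3, 4, 5, 6}, so the value is 2.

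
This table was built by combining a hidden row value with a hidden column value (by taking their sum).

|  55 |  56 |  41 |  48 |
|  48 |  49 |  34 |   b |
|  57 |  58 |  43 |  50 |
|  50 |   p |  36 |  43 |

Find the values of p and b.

p = 51, b = 41

The difference between any two rows is the same in every column — this is an addition table with the headers hidden.
Row 4 minus row 1 is 50 − 55 = -5, so its entry in column 2 is 56 + (-5) = 51.
Row 2 minus row 1 is 48 − 55 = -7, so its entry in column 4 is 48 + (-7) = 41.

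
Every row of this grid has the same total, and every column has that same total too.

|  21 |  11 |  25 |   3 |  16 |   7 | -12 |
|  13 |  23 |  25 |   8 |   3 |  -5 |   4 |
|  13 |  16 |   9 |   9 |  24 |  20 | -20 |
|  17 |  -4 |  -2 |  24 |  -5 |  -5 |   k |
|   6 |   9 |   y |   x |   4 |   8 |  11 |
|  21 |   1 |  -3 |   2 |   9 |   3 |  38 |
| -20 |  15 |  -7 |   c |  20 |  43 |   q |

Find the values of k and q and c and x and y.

Rows 1 and 2 both sum to 71, so that's the common total.
The known cells in column 3 total 47, leaving 71 − 47 = 24 for the blank.
The known cells in row 5 total 62, leaving 71 − 62 = 9 for the blank.
The known cells in row 4 total 25, leaving 71 − 25 = 46 for the blank.
The known cells in column 7 total 67, leaving 71 − 67 = 4 for the blank.
The known cells in row 7 total 55, leaving 71 − 55 = 16 for the blank.

k = 46, q = 4, c = 16, x = 9, y = 24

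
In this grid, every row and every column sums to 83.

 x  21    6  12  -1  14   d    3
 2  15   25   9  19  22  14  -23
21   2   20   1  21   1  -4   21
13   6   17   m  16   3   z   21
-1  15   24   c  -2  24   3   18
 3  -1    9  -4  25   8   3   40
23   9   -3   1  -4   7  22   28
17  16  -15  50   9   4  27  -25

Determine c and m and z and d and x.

Column 1 has 2 + 21 + 13 − 1 + 3 + 23 + 17 = 78; the blank must be 83 − 78 = 5.
Row 5 has -1 + 15 + 24 − 2 + 24 + 3 + 18 = 81; the blank must be 83 − 81 = 2.
Row 1 has 5 + 21 + 6 + 12 − 1 + 14 + 3 = 60; the blank must be 83 − 60 = 23.
Column 4 has 12 + 9 + 1 + 2 − 4 + 1 + 50 = 71; the blank must be 83 − 71 = 12.
Row 4 has 13 + 6 + 17 + 12 + 16 + 3 + 21 = 88; the blank must be 83 − 88 = -5.

c = 2, m = 12, z = -5, d = 23, x = 5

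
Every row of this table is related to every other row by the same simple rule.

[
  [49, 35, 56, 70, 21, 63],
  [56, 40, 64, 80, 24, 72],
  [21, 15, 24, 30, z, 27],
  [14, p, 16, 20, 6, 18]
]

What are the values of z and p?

Each row is a constant multiple of every other row — this is a multiplication table with the headers hidden.
Row 3 is 30/70 = 3/7 times row 1, so its entry in column 5 is 21 × 3/7 = 9.
Row 4 is 20/70 = 2/7 times row 1, so its entry in column 2 is 35 × 2/7 = 10.

z = 9, p = 10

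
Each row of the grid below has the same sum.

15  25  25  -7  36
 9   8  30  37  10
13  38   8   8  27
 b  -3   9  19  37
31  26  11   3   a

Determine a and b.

a = 23, b = 32

Rows 1 and 2 both add up to 94, so every row sums to 94.
Row 5: 31 + 26 + 11 + 3 = 71, so the missing entry is 94 − 71 = 23.
Row 4: -3 + 9 + 19 + 37 = 62, so the missing entry is 94 − 62 = 32.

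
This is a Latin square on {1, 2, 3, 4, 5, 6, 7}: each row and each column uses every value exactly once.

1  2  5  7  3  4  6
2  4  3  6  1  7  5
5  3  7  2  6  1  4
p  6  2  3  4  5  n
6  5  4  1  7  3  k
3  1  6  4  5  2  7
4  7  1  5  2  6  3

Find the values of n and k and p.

Cell (5,7): row 5 already has {1, 3, 4, 5, 6, 7} → 2.
Cell (4,7): column 7 already has {2, 3, 4, 5, 6, 7} → 1.
At (row 4, col 1): row 4 already has {1, 2, 3, 4, 5, 6}, so the value is 7.

n = 1, k = 2, p = 7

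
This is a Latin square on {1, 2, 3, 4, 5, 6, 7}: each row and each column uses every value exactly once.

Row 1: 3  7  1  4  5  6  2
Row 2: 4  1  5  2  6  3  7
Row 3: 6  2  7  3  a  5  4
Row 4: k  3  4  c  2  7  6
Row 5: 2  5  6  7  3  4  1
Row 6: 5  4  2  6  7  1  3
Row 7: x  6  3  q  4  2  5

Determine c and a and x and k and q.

c = 5, a = 1, x = 7, k = 1, q = 1

Cell (3,5): row 3 already has {2, 3, 4, 5, 6, 7} → 1.
Cell (4,1): row 4 is missing {1, 5} and column 1 is missing {1, 7} → 1.
For row 4, column 4: row 4 already has {1, 2, 3, 4, 6, 7}; that leaves 5.
For row 7, column 1: column 1 already has {1, 2, 3, 4, 5, 6}; that leaves 7.
Cell (7,4): row 7 already has {2, 3, 4, 5, 6, 7} → 1.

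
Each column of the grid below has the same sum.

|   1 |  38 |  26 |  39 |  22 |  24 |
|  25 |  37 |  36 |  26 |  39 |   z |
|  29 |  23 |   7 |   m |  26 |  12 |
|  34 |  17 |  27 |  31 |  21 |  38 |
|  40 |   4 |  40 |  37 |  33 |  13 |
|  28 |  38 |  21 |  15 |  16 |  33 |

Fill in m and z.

Column 2 sums to 157 and so does column 3; that's the common total.
In column 4 the known cells total 148, leaving 157 − 148 = 9.
In column 6 the known cells total 120, leaving 157 − 120 = 37.

m = 9, z = 37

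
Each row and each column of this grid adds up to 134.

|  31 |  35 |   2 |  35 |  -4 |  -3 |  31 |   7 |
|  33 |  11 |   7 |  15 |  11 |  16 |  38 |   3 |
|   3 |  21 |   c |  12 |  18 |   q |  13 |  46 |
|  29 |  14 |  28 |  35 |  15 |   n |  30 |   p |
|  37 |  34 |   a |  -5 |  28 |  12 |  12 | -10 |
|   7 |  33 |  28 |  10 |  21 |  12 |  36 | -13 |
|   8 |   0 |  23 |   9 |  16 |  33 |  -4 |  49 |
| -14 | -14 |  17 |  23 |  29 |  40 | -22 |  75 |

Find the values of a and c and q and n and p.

The known cells in column 8 total 157, leaving 134 − 157 = -23 for the blank.
The known cells in row 5 total 108, leaving 134 − 108 = 26 for the blank.
The known cells in column 3 total 131, leaving 134 − 131 = 3 for the blank.
The known cells in row 3 total 116, leaving 134 − 116 = 18 for the blank.
The known cells in row 4 total 128, leaving 134 − 128 = 6 for the blank.

a = 26, c = 3, q = 18, n = 6, p = -23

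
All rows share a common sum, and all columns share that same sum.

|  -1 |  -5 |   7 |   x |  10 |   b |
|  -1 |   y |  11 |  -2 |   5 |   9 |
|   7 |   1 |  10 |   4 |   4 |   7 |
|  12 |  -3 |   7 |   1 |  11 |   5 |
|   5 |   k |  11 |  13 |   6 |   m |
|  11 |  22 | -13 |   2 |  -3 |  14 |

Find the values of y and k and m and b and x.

Rows 3 and 4 both sum to 33, so that's the common total.
The known cells in row 2 total 22, leaving 33 − 22 = 11 for the blank.
The known cells in column 4 total 18, leaving 33 − 18 = 15 for the blank.
The known cells in row 1 total 26, leaving 33 − 26 = 7 for the blank.
The known cells in column 6 total 42, leaving 33 − 42 = -9 for the blank.
The known cells in row 5 total 26, leaving 33 − 26 = 7 for the blank.

y = 11, k = 7, m = -9, b = 7, x = 15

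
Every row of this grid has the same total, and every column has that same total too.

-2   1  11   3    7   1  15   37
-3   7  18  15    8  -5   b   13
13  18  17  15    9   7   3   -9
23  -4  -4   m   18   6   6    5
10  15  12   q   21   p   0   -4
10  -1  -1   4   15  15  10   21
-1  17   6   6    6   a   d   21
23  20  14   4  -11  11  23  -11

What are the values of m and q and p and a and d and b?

Rows 1 and 3 both sum to 73, so that's the common total.
The known cells in row 4 total 50, leaving 73 − 50 = 23 for the blank.
The known cells in column 4 total 70, leaving 73 − 70 = 3 for the blank.
The known cells in row 5 total 57, leaving 73 − 57 = 16 for the blank.
The known cells in column 6 total 51, leaving 73 − 51 = 22 for the blank.
The known cells in row 7 total 77, leaving 73 − 77 = -4 for the blank.
The known cells in row 2 total 53, leaving 73 − 53 = 20 for the blank.

m = 23, q = 3, p = 16, a = 22, d = -4, b = 20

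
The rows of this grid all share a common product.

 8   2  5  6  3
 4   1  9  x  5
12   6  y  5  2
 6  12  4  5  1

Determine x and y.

Rows 1 and 4 each multiply to 1440, so every row has product 1440.
Row 2: 4×1×9×5 = 180, so the missing entry is 1440 ÷ 180 = 8.
Row 3: 12×6×5×2 = 720, so the missing entry is 1440 ÷ 720 = 2.

x = 8, y = 2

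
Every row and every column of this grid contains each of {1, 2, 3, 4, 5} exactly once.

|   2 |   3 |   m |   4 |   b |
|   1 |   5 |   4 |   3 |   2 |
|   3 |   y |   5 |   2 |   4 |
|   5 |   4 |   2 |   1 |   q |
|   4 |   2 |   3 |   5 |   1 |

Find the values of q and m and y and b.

Cell (1,3): column 3 already has {2, 3, 4, 5} → 1.
At (row 1, col 5): row 1 already has {1, 2, 3, 4}, so the value is 5.
At (row 3, col 2): row 3 already has {2, 3, 4, 5}, so the value is 1.
For row 4, column 5: row 4 already has {1, 2, 4, 5}; that leaves 3.

q = 3, m = 1, y = 1, b = 5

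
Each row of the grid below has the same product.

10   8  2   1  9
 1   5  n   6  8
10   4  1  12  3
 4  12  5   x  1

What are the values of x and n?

x = 6, n = 6

Rows 1 and 3 each multiply to 1440, so every row has product 1440.
Row 4: 4×12×5×1 = 240, so the missing entry is 1440 ÷ 240 = 6.
Row 2: 1×5×6×8 = 240, so the missing entry is 1440 ÷ 240 = 6.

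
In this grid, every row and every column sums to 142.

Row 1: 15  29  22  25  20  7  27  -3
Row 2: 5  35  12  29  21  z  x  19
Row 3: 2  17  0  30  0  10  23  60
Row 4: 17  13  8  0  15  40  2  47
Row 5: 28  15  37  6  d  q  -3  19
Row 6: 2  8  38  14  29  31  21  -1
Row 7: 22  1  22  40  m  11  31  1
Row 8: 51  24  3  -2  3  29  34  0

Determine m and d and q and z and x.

Row 7 has 22 + 1 + 22 + 40 + 11 + 31 + 1 = 128; the blank must be 142 − 128 = 14.
Column 5 has 20 + 21 + 0 + 15 + 29 + 14 + 3 = 102; the blank must be 142 − 102 = 40.
Row 5 has 28 + 15 + 37 + 6 + 40 − 3 + 19 = 142; the blank must be 142 − 142 = 0.
Column 6 has 7 + 10 + 40 + 0 + 31 + 11 + 29 = 128; the blank must be 142 − 128 = 14.
Row 2 has 5 + 35 + 12 + 29 + 21 + 14 + 19 = 135; the blank must be 142 − 135 = 7.

m = 14, d = 40, q = 0, z = 14, x = 7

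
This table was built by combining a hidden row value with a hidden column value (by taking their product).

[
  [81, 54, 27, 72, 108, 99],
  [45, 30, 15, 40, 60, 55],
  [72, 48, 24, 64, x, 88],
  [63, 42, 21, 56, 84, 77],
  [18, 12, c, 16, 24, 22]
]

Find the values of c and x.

c = 6, x = 96

Each row is a constant multiple of every other row — this is a multiplication table with the headers hidden.
Row 5 is 16/72 = 2/9 times row 1, so its entry in column 3 is 27 × 2/9 = 6.
Row 3 is 64/72 = 8/9 times row 1, so its entry in column 5 is 108 × 8/9 = 96.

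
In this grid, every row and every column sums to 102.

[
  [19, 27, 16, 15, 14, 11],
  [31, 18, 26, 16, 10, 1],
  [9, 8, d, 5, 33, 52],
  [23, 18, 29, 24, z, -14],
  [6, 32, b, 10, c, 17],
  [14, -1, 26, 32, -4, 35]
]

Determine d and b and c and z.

Row 4 has 23 + 18 + 29 + 24 − 14 = 80; the blank must be 102 − 80 = 22.
Column 5 has 14 + 10 + 33 + 22 − 4 = 75; the blank must be 102 − 75 = 27.
Row 5 has 6 + 32 + 10 + 27 + 17 = 92; the blank must be 102 − 92 = 10.
Row 3 has 9 + 8 + 5 + 33 + 52 = 107; the blank must be 102 − 107 = -5.

d = -5, b = 10, c = 27, z = 22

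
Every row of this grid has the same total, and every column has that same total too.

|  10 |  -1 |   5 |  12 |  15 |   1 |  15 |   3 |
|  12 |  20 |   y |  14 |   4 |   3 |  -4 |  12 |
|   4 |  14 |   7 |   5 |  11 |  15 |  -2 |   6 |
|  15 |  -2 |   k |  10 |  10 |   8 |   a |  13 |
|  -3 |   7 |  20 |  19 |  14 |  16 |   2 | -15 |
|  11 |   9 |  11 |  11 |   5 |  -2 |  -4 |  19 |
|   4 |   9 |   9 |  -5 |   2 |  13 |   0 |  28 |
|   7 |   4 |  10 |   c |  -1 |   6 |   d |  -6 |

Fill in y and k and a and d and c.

Rows 1 and 3 both sum to 60, so that's the common total.
Row 2 has 12 + 20 + 14 + 4 + 3 − 4 + 12 = 61; the blank must be 60 − 61 = -1.
Column 4 has 12 + 14 + 5 + 10 + 19 + 11 − 5 = 66; the blank must be 60 − 66 = -6.
Row 8 has 7 + 4 + 10 − 6 − 1 + 6 − 6 = 14; the blank must be 60 − 14 = 46.
Column 7 has 15 − 4 − 2 + 2 − 4 + 0 + 46 = 53; the blank must be 60 − 53 = 7.
Row 4 has 15 − 2 + 10 + 10 + 8 + 7 + 13 = 61; the blank must be 60 − 61 = -1.

y = -1, k = -1, a = 7, d = 46, c = -6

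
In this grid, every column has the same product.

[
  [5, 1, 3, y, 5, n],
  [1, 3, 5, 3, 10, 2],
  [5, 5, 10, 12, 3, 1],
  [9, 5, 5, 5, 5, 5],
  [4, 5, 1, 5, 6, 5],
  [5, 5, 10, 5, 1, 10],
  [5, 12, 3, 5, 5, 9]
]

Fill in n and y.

n = 5, y = 1

Columns 1 and 3 each multiply to 22500, so every column has product 22500.
Column 6: 2×1×5×5×10×9 = 4500, so the missing entry is 22500 ÷ 4500 = 5.
Column 4: 3×12×5×5×5×5 = 22500, so the missing entry is 22500 ÷ 22500 = 1.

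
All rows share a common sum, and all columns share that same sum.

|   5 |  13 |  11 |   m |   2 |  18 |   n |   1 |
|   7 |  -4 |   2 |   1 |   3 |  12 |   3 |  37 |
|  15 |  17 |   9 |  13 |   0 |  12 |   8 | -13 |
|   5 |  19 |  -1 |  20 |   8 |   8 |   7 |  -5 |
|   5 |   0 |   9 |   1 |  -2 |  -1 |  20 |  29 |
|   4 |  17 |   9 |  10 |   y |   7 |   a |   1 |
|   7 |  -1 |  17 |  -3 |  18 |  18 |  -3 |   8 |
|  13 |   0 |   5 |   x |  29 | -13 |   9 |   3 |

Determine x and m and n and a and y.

x = 15, m = 4, n = 7, a = 10, y = 3

Rows 2 and 3 both sum to 61, so that's the common total.
The known cells in column 5 total 58, leaving 61 − 58 = 3 for the blank.
The known cells in row 8 total 46, leaving 61 − 46 = 15 for the blank.
The known cells in column 4 total 57, leaving 61 − 57 = 4 for the blank.
The known cells in row 1 total 54, leaving 61 − 54 = 7 for the blank.
The known cells in row 6 total 51, leaving 61 − 51 = 10 for the blank.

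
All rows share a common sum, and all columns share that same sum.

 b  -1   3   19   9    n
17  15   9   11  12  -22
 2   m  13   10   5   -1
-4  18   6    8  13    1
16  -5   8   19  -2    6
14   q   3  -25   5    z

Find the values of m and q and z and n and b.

m = 13, q = 2, z = 43, n = 15, b = -3

Rows 2 and 4 both sum to 42, so that's the common total.
Row 3: 2 + 13 + 10 + 5 − 1 = 29, so its missing entry is 42 − 29 = 13.
Column 1: 17 + 2 − 4 + 16 + 14 = 45, so its missing entry is 42 − 45 = -3.
Column 2: -1 + 15 + 13 + 18 − 5 = 40, so its missing entry is 42 − 40 = 2.
Row 6: 14 + 2 + 3 − 25 + 5 = -1, so its missing entry is 42 − (-1) = 43.
Row 1: -3 − 1 + 3 + 19 + 9 = 27, so its missing entry is 42 − 27 = 15.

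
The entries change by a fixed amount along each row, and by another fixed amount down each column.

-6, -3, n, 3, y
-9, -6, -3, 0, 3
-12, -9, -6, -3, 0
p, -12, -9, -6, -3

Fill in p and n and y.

p = -15, n = 0, y = 6

Along each row the entries change by 3 per step; down each column they change by -3.
Row 4: from -12 at column 2, stepping by 3 to column 1 gives -15.
Row 1: from -6 at column 1, stepping by 3 to column 3 gives 0.
Row 1: from -6 at column 1, stepping by 3 to column 5 gives 6.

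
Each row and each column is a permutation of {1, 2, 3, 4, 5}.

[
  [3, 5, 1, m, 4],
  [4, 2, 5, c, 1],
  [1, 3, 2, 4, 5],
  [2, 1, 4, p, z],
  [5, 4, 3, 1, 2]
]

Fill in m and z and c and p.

For row 2, column 4: row 2 already has {1, 2, 4, 5}; that leaves 3.
At (row 4, col 5): column 5 already has {1, 2, 4, 5}, so the value is 3.
Cell (4,4): row 4 already has {1, 2, 3, 4} → 5.
At (row 1, col 4): row 1 already has {1, 3, 4, 5}, so the value is 2.

m = 2, z = 3, c = 3, p = 5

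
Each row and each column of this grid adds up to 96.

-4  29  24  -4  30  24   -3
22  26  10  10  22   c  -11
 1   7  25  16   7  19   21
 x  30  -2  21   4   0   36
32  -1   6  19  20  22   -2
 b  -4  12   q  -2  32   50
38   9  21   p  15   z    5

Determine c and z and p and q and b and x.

Row 2: 22 + 26 + 10 + 10 + 22 − 11 = 79, so its missing entry is 96 − 79 = 17.
Column 6: 24 + 17 + 19 + 0 + 22 + 32 = 114, so its missing entry is 96 − 114 = -18.
Row 4: 30 − 2 + 21 + 4 + 0 + 36 = 89, so its missing entry is 96 − 89 = 7.
Column 1: -4 + 22 + 1 + 7 + 32 + 38 = 96, so its missing entry is 96 − 96 = 0.
Row 6: 0 − 4 + 12 − 2 + 32 + 50 = 88, so its missing entry is 96 − 88 = 8.
Row 7: 38 + 9 + 21 + 15 − 18 + 5 = 70, so its missing entry is 96 − 70 = 26.

c = 17, z = -18, p = 26, q = 8, b = 0, x = 7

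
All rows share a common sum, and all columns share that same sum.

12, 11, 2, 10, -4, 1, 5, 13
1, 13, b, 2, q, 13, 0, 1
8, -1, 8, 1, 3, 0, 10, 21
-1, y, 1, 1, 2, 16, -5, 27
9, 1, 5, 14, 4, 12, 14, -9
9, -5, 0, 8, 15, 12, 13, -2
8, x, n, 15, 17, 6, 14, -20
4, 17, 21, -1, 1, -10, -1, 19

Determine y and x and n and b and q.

y = 9, x = 5, n = 5, b = 8, q = 12

Rows 1 and 3 both sum to 50, so that's the common total.
Row 4: -1 + 1 + 1 + 2 + 16 − 5 + 27 = 41, so its missing entry is 50 − 41 = 9.
Column 2: 11 + 13 − 1 + 9 + 1 − 5 + 17 = 45, so its missing entry is 50 − 45 = 5.
Row 7: 8 + 5 + 15 + 17 + 6 + 14 − 20 = 45, so its missing entry is 50 − 45 = 5.
Column 3: 2 + 8 + 1 + 5 + 0 + 5 + 21 = 42, so its missing entry is 50 − 42 = 8.
Row 2: 1 + 13 + 8 + 2 + 13 + 0 + 1 = 38, so its missing entry is 50 − 38 = 12.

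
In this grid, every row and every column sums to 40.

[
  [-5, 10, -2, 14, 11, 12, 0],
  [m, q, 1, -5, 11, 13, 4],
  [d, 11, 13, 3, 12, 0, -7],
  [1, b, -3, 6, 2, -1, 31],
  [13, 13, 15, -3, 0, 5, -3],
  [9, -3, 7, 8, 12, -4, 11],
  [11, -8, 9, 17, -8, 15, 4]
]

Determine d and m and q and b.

The known cells in row 3 total 32, leaving 40 − 32 = 8 for the blank.
The known cells in column 1 total 37, leaving 40 − 37 = 3 for the blank.
The known cells in row 2 total 27, leaving 40 − 27 = 13 for the blank.
The known cells in row 4 total 36, leaving 40 − 36 = 4 for the blank.

d = 8, m = 3, q = 13, b = 4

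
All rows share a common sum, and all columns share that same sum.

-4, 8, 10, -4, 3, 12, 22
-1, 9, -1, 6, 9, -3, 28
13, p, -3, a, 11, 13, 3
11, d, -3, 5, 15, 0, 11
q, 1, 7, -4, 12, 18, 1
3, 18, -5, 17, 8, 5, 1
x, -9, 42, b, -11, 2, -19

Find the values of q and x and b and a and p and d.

Rows 1 and 2 both sum to 47, so that's the common total.
Row 5: 1 + 7 − 4 + 12 + 18 + 1 = 35, so its missing entry is 47 − 35 = 12.
Row 4: 11 − 3 + 5 + 15 + 0 + 11 = 39, so its missing entry is 47 − 39 = 8.
Column 2: 8 + 9 + 8 + 1 + 18 − 9 = 35, so its missing entry is 47 − 35 = 12.
Row 3: 13 + 12 − 3 + 11 + 13 + 3 = 49, so its missing entry is 47 − 49 = -2.
Column 1: -4 − 1 + 13 + 11 + 12 + 3 = 34, so its missing entry is 47 − 34 = 13.
Row 7: 13 − 9 + 42 − 11 + 2 − 19 = 18, so its missing entry is 47 − 18 = 29.

q = 12, x = 13, b = 29, a = -2, p = 12, d = 8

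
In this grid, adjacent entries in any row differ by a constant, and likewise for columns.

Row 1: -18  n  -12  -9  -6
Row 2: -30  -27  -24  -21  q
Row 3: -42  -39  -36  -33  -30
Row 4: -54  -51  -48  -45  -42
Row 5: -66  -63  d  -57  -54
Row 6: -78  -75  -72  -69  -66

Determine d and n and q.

Along each row the entries change by 3 per step; down each column they change by -12.
Row 5: from -66 at column 1, stepping by 3 to column 3 gives -60.
Row 1: from -18 at column 1, stepping by 3 to column 2 gives -15.
Row 2: from -30 at column 1, stepping by 3 to column 5 gives -18.

d = -60, n = -15, q = -18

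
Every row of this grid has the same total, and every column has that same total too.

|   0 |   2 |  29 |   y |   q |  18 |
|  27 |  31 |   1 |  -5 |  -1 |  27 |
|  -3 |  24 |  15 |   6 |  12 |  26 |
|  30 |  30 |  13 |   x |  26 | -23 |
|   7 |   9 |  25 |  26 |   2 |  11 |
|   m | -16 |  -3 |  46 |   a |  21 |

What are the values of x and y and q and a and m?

x = 4, y = 3, q = 28, a = 13, m = 19

Rows 2 and 3 both sum to 80, so that's the common total.
Row 4 has 30 + 30 + 13 + 26 − 23 = 76; the blank must be 80 − 76 = 4.
Column 4 has -5 + 6 + 4 + 26 + 46 = 77; the blank must be 80 − 77 = 3.
Row 1 has 0 + 2 + 29 + 3 + 18 = 52; the blank must be 80 − 52 = 28.
Column 5 has 28 − 1 + 12 + 26 + 2 = 67; the blank must be 80 − 67 = 13.
Row 6 has -16 − 3 + 46 + 13 + 21 = 61; the blank must be 80 − 61 = 19.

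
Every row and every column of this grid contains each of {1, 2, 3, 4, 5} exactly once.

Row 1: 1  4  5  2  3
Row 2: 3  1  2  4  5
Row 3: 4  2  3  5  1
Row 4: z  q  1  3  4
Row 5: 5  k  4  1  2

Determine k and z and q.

Cell (5,2): row 5 already has {1, 2, 4, 5} → 3.
Cell (4,2): column 2 already has {1, 2, 3, 4} → 5.
For row 4, column 1: row 4 already has {1, 3, 4, 5}; that leaves 2.

k = 3, z = 2, q = 5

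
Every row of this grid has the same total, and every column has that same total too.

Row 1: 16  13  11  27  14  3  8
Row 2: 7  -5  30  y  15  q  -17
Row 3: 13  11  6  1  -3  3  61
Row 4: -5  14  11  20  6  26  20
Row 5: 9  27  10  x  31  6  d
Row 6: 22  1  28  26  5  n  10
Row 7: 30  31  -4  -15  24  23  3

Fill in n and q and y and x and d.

Rows 1 and 3 both sum to 92, so that's the common total.
The known cells in row 6 total 92, leaving 92 − 92 = 0 for the blank.
The known cells in column 6 total 61, leaving 92 − 61 = 31 for the blank.
The known cells in column 7 total 85, leaving 92 − 85 = 7 for the blank.
The known cells in row 5 total 90, leaving 92 − 90 = 2 for the blank.
The known cells in row 2 total 61, leaving 92 − 61 = 31 for the blank.

n = 0, q = 31, y = 31, x = 2, d = 7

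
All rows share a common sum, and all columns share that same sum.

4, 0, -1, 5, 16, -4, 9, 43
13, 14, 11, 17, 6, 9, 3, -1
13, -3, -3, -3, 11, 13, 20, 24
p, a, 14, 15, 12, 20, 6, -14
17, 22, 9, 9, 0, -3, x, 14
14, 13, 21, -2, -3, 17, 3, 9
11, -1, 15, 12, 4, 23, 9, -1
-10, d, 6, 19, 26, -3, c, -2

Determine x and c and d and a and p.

Rows 1 and 2 both sum to 72, so that's the common total.
Row 5 has 17 + 22 + 9 + 9 + 0 − 3 + 14 = 68; the blank must be 72 − 68 = 4.
Column 1 has 4 + 13 + 13 + 17 + 14 + 11 − 10 = 62; the blank must be 72 − 62 = 10.
Row 4 has 10 + 14 + 15 + 12 + 20 + 6 − 14 = 63; the blank must be 72 − 63 = 9.
Column 2 has 0 + 14 − 3 + 9 + 22 + 13 − 1 = 54; the blank must be 72 − 54 = 18.
Row 8 has -10 + 18 + 6 + 19 + 26 − 3 − 2 = 54; the blank must be 72 − 54 = 18.

x = 4, c = 18, d = 18, a = 9, p = 10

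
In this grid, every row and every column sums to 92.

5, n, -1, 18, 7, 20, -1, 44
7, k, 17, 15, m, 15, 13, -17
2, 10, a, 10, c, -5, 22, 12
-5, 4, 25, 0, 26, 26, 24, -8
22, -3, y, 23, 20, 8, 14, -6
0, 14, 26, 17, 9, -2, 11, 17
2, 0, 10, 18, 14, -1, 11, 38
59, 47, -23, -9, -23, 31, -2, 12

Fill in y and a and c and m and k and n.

y = 14, a = 24, c = 17, m = 22, k = 20, n = 0

Row 1: 5 − 1 + 18 + 7 + 20 − 1 + 44 = 92, so its missing entry is 92 − 92 = 0.
Column 2: 0 + 10 + 4 − 3 + 14 + 0 + 47 = 72, so its missing entry is 92 − 72 = 20.
Row 2: 7 + 20 + 17 + 15 + 15 + 13 − 17 = 70, so its missing entry is 92 − 70 = 22.
Column 5: 7 + 22 + 26 + 20 + 9 + 14 − 23 = 75, so its missing entry is 92 − 75 = 17.
Row 5: 22 − 3 + 23 + 20 + 8 + 14 − 6 = 78, so its missing entry is 92 − 78 = 14.
Row 3: 2 + 10 + 10 + 17 − 5 + 22 + 12 = 68, so its missing entry is 92 − 68 = 24.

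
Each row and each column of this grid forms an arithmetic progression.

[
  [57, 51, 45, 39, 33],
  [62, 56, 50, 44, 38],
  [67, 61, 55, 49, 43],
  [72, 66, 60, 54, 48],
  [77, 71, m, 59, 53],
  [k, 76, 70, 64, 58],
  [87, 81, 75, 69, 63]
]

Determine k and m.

Along each row the entries change by -6 per step; down each column they change by 5.
Row 6: from 76 at column 2, stepping by -6 to column 1 gives 82.
Row 5: from 77 at column 1, stepping by -6 to column 3 gives 65.

k = 82, m = 65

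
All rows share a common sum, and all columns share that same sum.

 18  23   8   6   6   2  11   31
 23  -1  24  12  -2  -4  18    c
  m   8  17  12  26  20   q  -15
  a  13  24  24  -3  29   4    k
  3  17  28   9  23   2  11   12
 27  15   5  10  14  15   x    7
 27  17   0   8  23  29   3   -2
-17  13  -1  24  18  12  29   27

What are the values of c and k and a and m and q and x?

c = 35, k = 10, a = 4, m = 20, q = 17, x = 12

Rows 1 and 5 both sum to 105, so that's the common total.
Row 2 has 23 − 1 + 24 + 12 − 2 − 4 + 18 = 70; the blank must be 105 − 70 = 35.
Column 8 has 31 + 35 − 15 + 12 + 7 − 2 + 27 = 95; the blank must be 105 − 95 = 10.
Row 4 has 13 + 24 + 24 − 3 + 29 + 4 + 10 = 101; the blank must be 105 − 101 = 4.
Column 1 has 18 + 23 + 4 + 3 + 27 + 27 − 17 = 85; the blank must be 105 − 85 = 20.
Row 3 has 20 + 8 + 17 + 12 + 26 + 20 − 15 = 88; the blank must be 105 − 88 = 17.
Row 6 has 27 + 15 + 5 + 10 + 14 + 15 + 7 = 93; the blank must be 105 − 93 = 12.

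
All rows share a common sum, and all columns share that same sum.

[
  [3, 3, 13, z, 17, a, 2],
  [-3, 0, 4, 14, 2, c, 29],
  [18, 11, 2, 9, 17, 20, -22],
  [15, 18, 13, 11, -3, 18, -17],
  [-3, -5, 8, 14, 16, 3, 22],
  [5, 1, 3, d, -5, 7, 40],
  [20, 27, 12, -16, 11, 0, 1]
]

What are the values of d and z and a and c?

Rows 3 and 4 both sum to 55, so that's the common total.
Row 6: 5 + 1 + 3 − 5 + 7 + 40 = 51, so its missing entry is 55 − 51 = 4.
Column 4: 14 + 9 + 11 + 14 + 4 − 16 = 36, so its missing entry is 55 − 36 = 19.
Row 1: 3 + 3 + 13 + 19 + 17 + 2 = 57, so its missing entry is 55 − 57 = -2.
Row 2: -3 + 0 + 4 + 14 + 2 + 29 = 46, so its missing entry is 55 − 46 = 9.

d = 4, z = 19, a = -2, c = 9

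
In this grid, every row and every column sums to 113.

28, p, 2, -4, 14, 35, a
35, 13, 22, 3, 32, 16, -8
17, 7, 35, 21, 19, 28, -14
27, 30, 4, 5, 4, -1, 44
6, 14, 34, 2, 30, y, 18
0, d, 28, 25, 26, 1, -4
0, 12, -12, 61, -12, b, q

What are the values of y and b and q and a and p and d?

Row 6 has 0 + 28 + 25 + 26 + 1 − 4 = 76; the blank must be 113 − 76 = 37.
Column 2 has 13 + 7 + 30 + 14 + 37 + 12 = 113; the blank must be 113 − 113 = 0.
Row 1 has 28 + 0 + 2 − 4 + 14 + 35 = 75; the blank must be 113 − 75 = 38.
Row 5 has 6 + 14 + 34 + 2 + 30 + 18 = 104; the blank must be 113 − 104 = 9.
Column 6 has 35 + 16 + 28 − 1 + 9 + 1 = 88; the blank must be 113 − 88 = 25.
Row 7 has 0 + 12 − 12 + 61 − 12 + 25 = 74; the blank must be 113 − 74 = 39.

y = 9, b = 25, q = 39, a = 38, p = 0, d = 37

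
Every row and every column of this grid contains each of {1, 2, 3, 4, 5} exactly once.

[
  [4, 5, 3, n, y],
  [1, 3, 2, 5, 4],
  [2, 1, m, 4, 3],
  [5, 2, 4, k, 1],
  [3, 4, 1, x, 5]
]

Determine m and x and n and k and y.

Cell (1,5): column 5 already has {1, 3, 4, 5} → 2.
At (row 5, col 4): row 5 already has {1, 3, 4, 5}, so the value is 2.
At (row 1, col 4): row 1 already has {2, 3, 4, 5}, so the value is 1.
Cell (4,4): row 4 already has {1, 2, 4, 5} → 3.
At (row 3, col 3): row 3 already has {1, 2, 3, 4}, so the value is 5.

m = 5, x = 2, n = 1, k = 3, y = 2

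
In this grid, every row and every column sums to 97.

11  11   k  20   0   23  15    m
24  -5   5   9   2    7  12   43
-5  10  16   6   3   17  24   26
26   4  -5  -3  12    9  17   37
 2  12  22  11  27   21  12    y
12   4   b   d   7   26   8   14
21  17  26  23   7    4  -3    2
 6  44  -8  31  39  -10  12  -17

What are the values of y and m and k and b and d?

y = -10, m = 2, k = 15, b = 26, d = 0

Column 4: 20 + 9 + 6 − 3 + 11 + 23 + 31 = 97, so its missing entry is 97 − 97 = 0.
Row 5: 2 + 12 + 22 + 11 + 27 + 21 + 12 = 107, so its missing entry is 97 − 107 = -10.
Column 8: 43 + 26 + 37 − 10 + 14 + 2 − 17 = 95, so its missing entry is 97 − 95 = 2.
Row 1: 11 + 11 + 20 + 0 + 23 + 15 + 2 = 82, so its missing entry is 97 − 82 = 15.
Row 6: 12 + 4 + 0 + 7 + 26 + 8 + 14 = 71, so its missing entry is 97 − 71 = 26.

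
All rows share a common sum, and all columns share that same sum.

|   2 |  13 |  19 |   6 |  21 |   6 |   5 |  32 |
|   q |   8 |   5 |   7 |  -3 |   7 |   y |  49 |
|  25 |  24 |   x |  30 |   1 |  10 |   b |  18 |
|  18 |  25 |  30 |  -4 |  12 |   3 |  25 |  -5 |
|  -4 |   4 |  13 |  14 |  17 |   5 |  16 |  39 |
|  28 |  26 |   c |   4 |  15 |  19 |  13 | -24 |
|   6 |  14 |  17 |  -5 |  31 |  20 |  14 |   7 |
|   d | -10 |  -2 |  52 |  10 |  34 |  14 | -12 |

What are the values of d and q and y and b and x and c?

d = 18, q = 11, y = 20, b = -3, x = -1, c = 23

Rows 1 and 4 both sum to 104, so that's the common total.
The known cells in row 8 total 86, leaving 104 − 86 = 18 for the blank.
The known cells in column 1 total 93, leaving 104 − 93 = 11 for the blank.
The known cells in row 2 total 84, leaving 104 − 84 = 20 for the blank.
The known cells in column 7 total 107, leaving 104 − 107 = -3 for the blank.
The known cells in row 3 total 105, leaving 104 − 105 = -1 for the blank.
The known cells in row 6 total 81, leaving 104 − 81 = 23 for the blank.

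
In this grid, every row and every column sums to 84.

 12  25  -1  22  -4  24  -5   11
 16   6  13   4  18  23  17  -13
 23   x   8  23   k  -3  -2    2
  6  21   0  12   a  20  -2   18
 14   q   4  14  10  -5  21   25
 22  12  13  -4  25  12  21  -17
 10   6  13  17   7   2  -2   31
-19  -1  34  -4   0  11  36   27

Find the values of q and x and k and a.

q = 1, x = 14, k = 19, a = 9

Row 5: 14 + 4 + 14 + 10 − 5 + 21 + 25 = 83, so its missing entry is 84 − 83 = 1.
Column 2: 25 + 6 + 21 + 1 + 12 + 6 − 1 = 70, so its missing entry is 84 − 70 = 14.
Row 3: 23 + 14 + 8 + 23 − 3 − 2 + 2 = 65, so its missing entry is 84 − 65 = 19.
Row 4: 6 + 21 + 0 + 12 + 20 − 2 + 18 = 75, so its missing entry is 84 − 75 = 9.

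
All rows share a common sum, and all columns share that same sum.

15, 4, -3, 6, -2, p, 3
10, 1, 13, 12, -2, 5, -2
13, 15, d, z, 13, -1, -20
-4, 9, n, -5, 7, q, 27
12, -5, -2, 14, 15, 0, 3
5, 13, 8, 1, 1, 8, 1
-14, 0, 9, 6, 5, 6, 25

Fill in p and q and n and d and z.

Rows 2 and 5 both sum to 37, so that's the common total.
Column 4: 6 + 12 − 5 + 14 + 1 + 6 = 34, so its missing entry is 37 − 34 = 3.
Row 1: 15 + 4 − 3 + 6 − 2 + 3 = 23, so its missing entry is 37 − 23 = 14.
Row 3: 13 + 15 + 3 + 13 − 1 − 20 = 23, so its missing entry is 37 − 23 = 14.
Column 3: -3 + 13 + 14 − 2 + 8 + 9 = 39, so its missing entry is 37 − 39 = -2.
Row 4: -4 + 9 − 2 − 5 + 7 + 27 = 32, so its missing entry is 37 − 32 = 5.

p = 14, q = 5, n = -2, d = 14, z = 3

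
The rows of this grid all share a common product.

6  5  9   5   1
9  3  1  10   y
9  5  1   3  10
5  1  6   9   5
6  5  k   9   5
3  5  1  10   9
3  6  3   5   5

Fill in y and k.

Rows 6 and 7 each multiply to 1350, so every row has product 1350.
Row 2: 9×3×1×10 = 270, so the missing entry is 1350 ÷ 270 = 5.
Row 5: 6×5×9×5 = 1350, so the missing entry is 1350 ÷ 1350 = 1.

y = 5, k = 1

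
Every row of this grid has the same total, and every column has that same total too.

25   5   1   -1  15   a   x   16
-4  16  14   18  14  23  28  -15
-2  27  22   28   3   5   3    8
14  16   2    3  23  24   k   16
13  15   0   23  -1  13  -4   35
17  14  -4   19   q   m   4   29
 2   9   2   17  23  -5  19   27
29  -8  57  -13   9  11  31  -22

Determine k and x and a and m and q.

Rows 2 and 3 both sum to 94, so that's the common total.
The known cells in column 5 total 86, leaving 94 − 86 = 8 for the blank.
The known cells in row 6 total 87, leaving 94 − 87 = 7 for the blank.
The known cells in column 6 total 78, leaving 94 − 78 = 16 for the blank.
The known cells in row 1 total 77, leaving 94 − 77 = 17 for the blank.
The known cells in row 4 total 98, leaving 94 − 98 = -4 for the blank.

k = -4, x = 17, a = 16, m = 7, q = 8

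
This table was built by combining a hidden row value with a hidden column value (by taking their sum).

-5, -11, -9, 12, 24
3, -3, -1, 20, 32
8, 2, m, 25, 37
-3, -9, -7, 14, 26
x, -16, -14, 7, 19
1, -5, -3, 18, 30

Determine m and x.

The difference between any two rows is the same in every column — this is an addition table with the headers hidden.
Row 3 minus row 1 is 37 − 24 = 13, so its entry in column 3 is -9 + 13 = 4.
Row 5 minus row 1 is 19 − 24 = -5, so its entry in column 1 is -5 + (-5) = -10.

m = 4, x = -10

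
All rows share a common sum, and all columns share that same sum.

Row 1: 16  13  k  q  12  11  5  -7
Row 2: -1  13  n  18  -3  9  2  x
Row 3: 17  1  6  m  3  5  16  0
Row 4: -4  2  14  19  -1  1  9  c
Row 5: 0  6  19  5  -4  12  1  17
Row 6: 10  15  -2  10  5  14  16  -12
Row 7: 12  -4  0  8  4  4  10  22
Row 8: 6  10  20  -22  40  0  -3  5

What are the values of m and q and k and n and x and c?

Rows 5 and 6 both sum to 56, so that's the common total.
The known cells in row 4 total 40, leaving 56 − 40 = 16 for the blank.
The known cells in row 3 total 48, leaving 56 − 48 = 8 for the blank.
The known cells in column 4 total 46, leaving 56 − 46 = 10 for the blank.
The known cells in row 1 total 60, leaving 56 − 60 = -4 for the blank.
The known cells in column 3 total 53, leaving 56 − 53 = 3 for the blank.
The known cells in row 2 total 41, leaving 56 − 41 = 15 for the blank.

m = 8, q = 10, k = -4, n = 3, x = 15, c = 16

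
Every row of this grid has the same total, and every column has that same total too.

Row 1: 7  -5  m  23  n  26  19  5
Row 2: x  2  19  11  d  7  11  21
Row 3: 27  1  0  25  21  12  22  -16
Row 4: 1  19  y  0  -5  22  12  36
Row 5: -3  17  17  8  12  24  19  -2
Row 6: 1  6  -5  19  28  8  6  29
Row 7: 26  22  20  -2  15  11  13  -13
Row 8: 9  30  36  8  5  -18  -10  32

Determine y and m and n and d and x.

Rows 3 and 5 both sum to 92, so that's the common total.
Column 1 has 7 + 27 + 1 − 3 + 1 + 26 + 9 = 68; the blank must be 92 − 68 = 24.
Row 2 has 24 + 2 + 19 + 11 + 7 + 11 + 21 = 95; the blank must be 92 − 95 = -3.
Column 5 has -3 + 21 − 5 + 12 + 28 + 15 + 5 = 73; the blank must be 92 − 73 = 19.
Row 1 has 7 − 5 + 23 + 19 + 26 + 19 + 5 = 94; the blank must be 92 − 94 = -2.
Row 4 has 1 + 19 + 0 − 5 + 22 + 12 + 36 = 85; the blank must be 92 − 85 = 7.

y = 7, m = -2, n = 19, d = -3, x = 24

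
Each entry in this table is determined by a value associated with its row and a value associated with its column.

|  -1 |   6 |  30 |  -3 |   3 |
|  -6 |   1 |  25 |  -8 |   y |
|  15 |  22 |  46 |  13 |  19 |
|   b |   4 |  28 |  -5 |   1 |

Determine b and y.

b = -3, y = -2

The difference between any two rows is the same in every column — this is an addition table with the headers hidden.
Row 4 minus row 1 is 28 − 30 = -2, so its entry in column 1 is -1 + (-2) = -3.
Row 2 minus row 1 is 25 − 30 = -5, so its entry in column 5 is 3 + (-5) = -2.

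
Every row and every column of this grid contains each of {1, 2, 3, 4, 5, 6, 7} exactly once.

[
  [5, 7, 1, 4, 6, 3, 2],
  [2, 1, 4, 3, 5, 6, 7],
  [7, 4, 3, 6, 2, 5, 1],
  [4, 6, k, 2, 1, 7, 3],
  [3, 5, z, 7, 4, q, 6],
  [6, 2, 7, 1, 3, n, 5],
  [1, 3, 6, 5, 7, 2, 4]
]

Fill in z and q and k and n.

z = 2, q = 1, k = 5, n = 4

Cell (4,3): row 4 already has {1, 2, 3, 4, 6, 7} → 5.
For row 6, column 6: row 6 already has {1, 2, 3, 5, 6, 7}; that leaves 4.
Cell (5,6): column 6 already has {2, 3, 4, 5, 6, 7} → 1.
For row 5, column 3: row 5 already has {1, 3, 4, 5, 6, 7}; that leaves 2.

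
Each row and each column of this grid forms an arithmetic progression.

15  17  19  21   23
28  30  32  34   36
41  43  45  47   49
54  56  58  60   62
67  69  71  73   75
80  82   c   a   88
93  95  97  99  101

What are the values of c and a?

Along each row the entries change by 2 per step; down each column they change by 13.
Row 6: from 80 at column 1, stepping by 2 to column 3 gives 84.
Row 6: from 80 at column 1, stepping by 2 to column 4 gives 86.

c = 84, a = 86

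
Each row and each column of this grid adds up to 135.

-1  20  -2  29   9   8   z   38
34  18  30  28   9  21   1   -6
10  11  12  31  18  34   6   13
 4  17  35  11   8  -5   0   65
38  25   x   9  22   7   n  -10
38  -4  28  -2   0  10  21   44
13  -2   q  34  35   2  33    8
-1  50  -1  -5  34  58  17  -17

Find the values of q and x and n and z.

q = 12, x = 21, n = 23, z = 34

The known cells in row 7 total 123, leaving 135 − 123 = 12 for the blank.
The known cells in column 3 total 114, leaving 135 − 114 = 21 for the blank.
The known cells in row 5 total 112, leaving 135 − 112 = 23 for the blank.
The known cells in row 1 total 101, leaving 135 − 101 = 34 for the blank.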